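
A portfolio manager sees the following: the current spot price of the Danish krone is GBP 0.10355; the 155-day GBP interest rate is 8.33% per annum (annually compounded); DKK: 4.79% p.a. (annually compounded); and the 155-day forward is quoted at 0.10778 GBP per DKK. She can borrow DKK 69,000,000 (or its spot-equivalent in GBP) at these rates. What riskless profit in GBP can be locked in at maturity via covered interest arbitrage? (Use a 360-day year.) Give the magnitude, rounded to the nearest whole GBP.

T = 155/360 years.
Invest the DKK and cover forward: 69,000,000 × 1.020349181 × 0.10778 = GBP 7,588,153.20.
Convert at spot and invest in GBP: 69,000,000 × 0.10355 × 1.035049844 = GBP 7,395,379.38.
The quoted forward overvalues DKK, so borrow GBP, buy DKK at spot, deposit the DKK at 4.79%, and sell the proceeds forward at 0.10778.
Arbitrage profit = |7,588,153.20 − 7,395,379.38| = GBP 192,774.

GBP 192,774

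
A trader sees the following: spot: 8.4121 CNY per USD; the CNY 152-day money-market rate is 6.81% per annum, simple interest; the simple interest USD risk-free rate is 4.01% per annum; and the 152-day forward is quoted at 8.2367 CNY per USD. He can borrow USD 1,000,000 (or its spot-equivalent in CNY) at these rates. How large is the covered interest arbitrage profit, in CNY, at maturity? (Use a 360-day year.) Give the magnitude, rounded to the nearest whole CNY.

T = 152/360 years.
Invest the USD and cover forward: 1,000,000 × 1.016931111 × 8.2367 = CNY 8,376,156.48.
Convert at spot and invest in CNY: 1,000,000 × 8.4121 × 1.028753333 = CNY 8,653,975.91.
The quoted forward undervalues USD, so borrow USD, convert to CNY at spot, deposit the CNY at 6.81%, and buy USD forward at 8.2367 to cover the loan.
Arbitrage profit = |8,376,156.48 − 8,653,975.91| = CNY 277,819.

CNY 277,819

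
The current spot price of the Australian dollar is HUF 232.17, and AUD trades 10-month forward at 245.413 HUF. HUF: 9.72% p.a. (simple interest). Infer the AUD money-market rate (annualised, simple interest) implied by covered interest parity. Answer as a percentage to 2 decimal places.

T = 10/12 years.
By CIP, F/S equals the HUF-to-AUD growth ratio: 245.413/232.17 = 1.0570401.
HUF growth factor: 1 + 0.0972×10/12 = 1.081000.
That pins the AUD growth at 1.022667.
r = (1.022667 − 1)/(10/12) = 0.027200 → 2.72%.

2.72%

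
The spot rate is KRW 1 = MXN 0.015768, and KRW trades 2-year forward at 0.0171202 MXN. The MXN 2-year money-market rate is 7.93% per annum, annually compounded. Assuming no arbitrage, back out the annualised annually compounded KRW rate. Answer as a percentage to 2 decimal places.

T = 2 years.
F/S = 0.0171202/0.015768 = 1.0857560 = (growth of MXN) / (growth of KRW).
The MXN side grows by (1 + 0.0793)^2 = 1.1648885.
Hence g_KRW = 1.0728824.
Annualise: 1.0728824^(1/2) − 1 = 0.035800 = 3.58%.

3.58%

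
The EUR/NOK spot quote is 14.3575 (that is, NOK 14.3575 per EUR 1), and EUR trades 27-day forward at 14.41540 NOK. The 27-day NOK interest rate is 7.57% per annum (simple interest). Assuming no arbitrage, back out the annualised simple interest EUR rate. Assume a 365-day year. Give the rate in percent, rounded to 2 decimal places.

T = 27/365 years.
F/S = 14.4154/14.3575 = 1.0040327 = (growth of NOK) / (growth of EUR).
The NOK side grows by 1 + 0.0757×27/365 = 1.0055997.
Hence g_EUR = 1.0015607.
(1.0015607 − 1)/T = 0.021098, i.e. 2.11%.

2.11%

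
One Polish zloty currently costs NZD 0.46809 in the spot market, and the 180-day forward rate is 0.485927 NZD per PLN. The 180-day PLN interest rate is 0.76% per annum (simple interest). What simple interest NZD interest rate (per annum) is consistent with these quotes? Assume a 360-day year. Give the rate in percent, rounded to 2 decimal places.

T = 180/360 years.
By CIP, F/S equals the NZD-to-PLN growth ratio: 0.485927/0.46809 = 1.0381059.
The PLN side grows by 1 + 0.0076×180/360 = 1.003800.
Hence g_NZD = 1.0420507.
(1.0420507 − 1)/T = 0.084101, i.e. 8.41%.

8.41%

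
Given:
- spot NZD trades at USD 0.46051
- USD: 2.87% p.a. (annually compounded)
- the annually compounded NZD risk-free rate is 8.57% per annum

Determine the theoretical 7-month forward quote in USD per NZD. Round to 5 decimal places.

T = 7/12 years.
USD growth factor: (1 + 0.0287)^(7/12) = 1.0166429.
NZD growth factor: (1 + 0.0857)^(7/12) = 1.0491335.
CIP: F = S · (grow USD)/(grow NZD) = 0.46051 × 1.0166429/1.0491335 = 0.4462485 USD per NZD.

0.44625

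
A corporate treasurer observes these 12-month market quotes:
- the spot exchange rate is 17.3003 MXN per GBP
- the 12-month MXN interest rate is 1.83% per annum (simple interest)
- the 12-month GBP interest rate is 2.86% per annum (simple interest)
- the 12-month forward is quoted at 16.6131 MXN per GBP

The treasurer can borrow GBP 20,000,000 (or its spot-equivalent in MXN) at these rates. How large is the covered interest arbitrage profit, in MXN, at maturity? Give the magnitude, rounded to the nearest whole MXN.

T = 1 year.
Invest the GBP and cover forward: 20,000,000 × 1.028600 × 16.6131 = MXN 341,764,693.20.
Convert at spot and invest in MXN: 20,000,000 × 17.3003 × 1.018300 = MXN 352,337,909.80.
The quoted forward undervalues GBP, so borrow GBP, convert to MXN at spot, deposit the MXN at 1.83%, and buy GBP forward at 16.6131 to cover the loan.
The gap between the two covered legs is MXN 10,573,217.

MXN 10,573,217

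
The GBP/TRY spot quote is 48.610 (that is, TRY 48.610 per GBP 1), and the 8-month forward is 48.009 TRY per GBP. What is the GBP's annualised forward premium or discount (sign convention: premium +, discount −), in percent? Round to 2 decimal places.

T = 8/12 years.
GBP trades forward at -1.23637% vs spot over the period.
Per annum: -0.0123637 / (8/12) = -0.018546 = -1.85%.

-1.85%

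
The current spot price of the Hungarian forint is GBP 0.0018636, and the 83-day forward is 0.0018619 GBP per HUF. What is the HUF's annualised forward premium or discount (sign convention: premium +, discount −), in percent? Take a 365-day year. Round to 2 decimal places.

-0.40%

T = 83/365 years.
HUF trades forward at -0.09122% vs spot over the period.
Per annum: -0.0009122 / (83/365) = -0.004011 = -0.40%.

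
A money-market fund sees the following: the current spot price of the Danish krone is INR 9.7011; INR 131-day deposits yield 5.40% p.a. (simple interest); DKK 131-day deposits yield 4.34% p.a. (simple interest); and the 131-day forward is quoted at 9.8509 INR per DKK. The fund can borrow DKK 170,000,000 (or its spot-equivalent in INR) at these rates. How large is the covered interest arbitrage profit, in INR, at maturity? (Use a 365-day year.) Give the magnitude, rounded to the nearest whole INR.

INR 19,588,530

T = 131/365 years.
Route A — deposit DKK, sell forward: 170,000,000 × 1.015576438356 × 9.8509 = INR 1,700,738,129.22.
Route B — convert at spot, deposit INR: 170,000,000 × 9.7011 × 1.019380821918 = INR 1,681,149,599.56.
The quoted forward overvalues DKK, so borrow INR, buy DKK at spot, deposit the DKK at 4.34%, and sell the proceeds forward at 9.8509.
The gap between the two covered legs is INR 19,588,530.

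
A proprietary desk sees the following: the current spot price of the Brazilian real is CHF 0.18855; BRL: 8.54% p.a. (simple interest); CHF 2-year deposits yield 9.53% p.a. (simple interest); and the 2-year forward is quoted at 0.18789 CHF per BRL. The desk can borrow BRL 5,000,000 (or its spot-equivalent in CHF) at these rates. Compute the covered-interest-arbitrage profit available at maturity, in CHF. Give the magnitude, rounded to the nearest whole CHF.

CHF 22,530

T = 2 years.
Keep in BRL, deliver into the forward: 5,000,000·1.170800·0.18789 = CHF 1,099,908.06.
Swap to CHF now, deposit: 5,000,000·0.18855·1.190600 = CHF 1,122,438.15.
The quoted forward undervalues BRL, so borrow BRL, convert to CHF at spot, deposit the CHF at 9.53%, and buy BRL forward at 0.18789 to cover the loan.
The gap between the two covered legs is CHF 22,530.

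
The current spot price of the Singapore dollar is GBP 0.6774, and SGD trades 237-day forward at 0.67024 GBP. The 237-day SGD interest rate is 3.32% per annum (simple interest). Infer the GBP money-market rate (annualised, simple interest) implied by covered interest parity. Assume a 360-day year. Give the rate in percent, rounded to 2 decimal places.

1.68%

T = 237/360 years.
F/S = 0.67024/0.6774 = 0.9894302 = (growth of GBP) / (growth of SGD).
The SGD side grows by 1 + 0.0332×237/360 = 1.0218567.
That pins the GBP growth at 1.0110559.
(1.0110559 − 1)/T = 0.016794, i.e. 1.68%.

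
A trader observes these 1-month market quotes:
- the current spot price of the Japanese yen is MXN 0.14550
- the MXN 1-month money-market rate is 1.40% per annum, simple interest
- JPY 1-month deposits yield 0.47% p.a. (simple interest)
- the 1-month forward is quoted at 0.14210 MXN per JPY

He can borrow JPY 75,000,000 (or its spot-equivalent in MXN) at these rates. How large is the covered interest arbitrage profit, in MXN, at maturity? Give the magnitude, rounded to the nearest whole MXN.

MXN 263,557

T = 1/12 years.
Keep in JPY, deliver into the forward: 75,000,000·1.0003916667·0.14210 = MXN 10,661,674.19.
Swap to MXN now, deposit: 75,000,000·0.14550·1.0011666667 = MXN 10,925,231.25.
The quoted forward undervalues JPY, so borrow JPY, convert to MXN at spot, deposit the MXN at 1.40%, and buy JPY forward at 0.14210 to cover the loan.
Profit = 10,925,231.25 − 10,661,674.19 = MXN 263,557.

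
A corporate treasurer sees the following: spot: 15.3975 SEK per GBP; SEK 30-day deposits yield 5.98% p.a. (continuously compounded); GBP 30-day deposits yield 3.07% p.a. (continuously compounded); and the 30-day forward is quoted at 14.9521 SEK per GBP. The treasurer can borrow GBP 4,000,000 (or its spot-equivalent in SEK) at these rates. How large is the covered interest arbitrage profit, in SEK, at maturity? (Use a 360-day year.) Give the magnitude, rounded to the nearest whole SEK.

SEK 1,936,084

T = 30/360 years.
Invest the GBP and cover forward: 4,000,000 × 1.0025616087 × 14.9521 = SEK 59,961,605.72.
Convert at spot and invest in SEK: 4,000,000 × 15.3975 × 1.0049957708 = SEK 61,897,689.52.
The quoted forward undervalues GBP, so borrow GBP, convert to SEK at spot, deposit the SEK at 5.98%, and buy GBP forward at 14.9521 to cover the loan.
Profit = 61,897,689.52 − 59,961,605.72 = SEK 1,936,084.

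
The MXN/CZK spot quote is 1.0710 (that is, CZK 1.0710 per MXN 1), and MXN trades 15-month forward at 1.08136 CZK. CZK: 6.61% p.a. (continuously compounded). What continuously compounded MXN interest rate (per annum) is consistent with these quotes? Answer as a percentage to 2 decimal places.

T = 15/12 years.
F/S = 1.08136/1.071 = 1.0096732 = (growth of CZK) / (growth of MXN).
The CZK side grows by e^(0.0661×15/12) = 1.0861344.
So the MXN growth factor = 1.0757287.
Take logs: ln 1.0757287 / (15/12) = 0.058399, so 5.84%.

5.84%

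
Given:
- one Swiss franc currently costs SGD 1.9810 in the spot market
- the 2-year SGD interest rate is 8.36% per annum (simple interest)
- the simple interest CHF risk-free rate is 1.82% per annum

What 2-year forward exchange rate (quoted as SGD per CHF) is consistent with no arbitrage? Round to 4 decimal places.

2.2310

T = 2 years.
Growth of 1 SGD over T: 1 + 0.0836×2 = 1.167200.
CHF growth factor: 1 + 0.0182×2 = 1.036400.
CIP: F = S · (grow SGD)/(grow CHF) = 1.981 × 1.167200/1.036400 = 2.231014 SGD per CHF.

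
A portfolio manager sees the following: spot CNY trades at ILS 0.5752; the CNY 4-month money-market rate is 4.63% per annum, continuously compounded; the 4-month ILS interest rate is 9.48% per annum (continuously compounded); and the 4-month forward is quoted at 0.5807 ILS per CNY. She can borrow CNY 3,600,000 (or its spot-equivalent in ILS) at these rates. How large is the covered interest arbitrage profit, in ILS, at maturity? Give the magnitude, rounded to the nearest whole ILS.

ILS 14,166

T = 4/12 years.
Keep in CNY, deliver into the forward: 3,600,000·1.015553042·0.5807 = ILS 2,123,033.95.
Swap to ILS now, deposit: 3,600,000·0.5752·1.032104581 = ILS 2,137,199.60.
The quoted forward undervalues CNY, so borrow CNY, convert to ILS at spot, deposit the ILS at 9.48%, and buy CNY forward at 0.5807 to cover the loan.
Arbitrage profit = |2,123,033.95 − 2,137,199.60| = ILS 14,166.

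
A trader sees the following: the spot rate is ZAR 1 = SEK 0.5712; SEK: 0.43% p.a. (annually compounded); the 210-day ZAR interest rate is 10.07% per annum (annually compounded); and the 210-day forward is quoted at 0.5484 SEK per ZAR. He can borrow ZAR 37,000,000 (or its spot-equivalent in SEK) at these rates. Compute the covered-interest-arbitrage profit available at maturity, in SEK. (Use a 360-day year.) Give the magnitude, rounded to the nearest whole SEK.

T = 210/360 years.
Invest the ZAR and cover forward: 37,000,000 × 1.0575645803 × 0.5484 = SEK 21,458,831.39.
Convert at spot and invest in SEK: 37,000,000 × 0.5712 × 1.0025060908 = SEK 21,187,364.73.
The quoted forward overvalues ZAR, so borrow SEK, buy ZAR at spot, deposit the ZAR at 10.07%, and sell the proceeds forward at 0.5484.
Profit = 21,458,831.39 − 21,187,364.73 = SEK 271,467.

SEK 271,467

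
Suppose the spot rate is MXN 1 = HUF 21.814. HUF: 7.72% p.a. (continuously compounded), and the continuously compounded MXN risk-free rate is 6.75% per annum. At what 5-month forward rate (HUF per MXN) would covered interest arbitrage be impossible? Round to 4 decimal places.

T = 5/12 years.
HUF accumulates by e^(0.0772×5/12) = 1.03268961.
Growth of 1 MXN over T: e^(0.0675×5/12) = 1.02852424.
CIP: F = S · (grow HUF)/(grow MXN) = 21.814 × 1.03268961/1.02852424 = 21.902343 HUF per MXN.

21.9023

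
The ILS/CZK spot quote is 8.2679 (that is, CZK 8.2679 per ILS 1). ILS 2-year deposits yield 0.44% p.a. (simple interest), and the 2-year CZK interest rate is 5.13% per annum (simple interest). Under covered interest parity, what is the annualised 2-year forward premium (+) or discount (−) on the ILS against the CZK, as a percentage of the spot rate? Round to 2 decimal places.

T = 2 years.
CIP forward (CZK per ILS) = 8.2679 × 1.102600/1.008800 = 9.0366639.
Annualised premium = (F − S)/S × (1/T) = (9.0366639 − 8.2679)/8.2679 ÷ 2 = 4.65%.

+4.65%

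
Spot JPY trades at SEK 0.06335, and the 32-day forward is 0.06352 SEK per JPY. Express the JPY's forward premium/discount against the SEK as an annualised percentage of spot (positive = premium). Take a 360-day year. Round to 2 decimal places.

T = 32/360 years.
(F − S)/S = (0.06352 − 0.06335)/0.06335 = 0.0026835.
Per annum: 0.0026835 / (32/360) = 0.030189 = 3.02%.

+3.02%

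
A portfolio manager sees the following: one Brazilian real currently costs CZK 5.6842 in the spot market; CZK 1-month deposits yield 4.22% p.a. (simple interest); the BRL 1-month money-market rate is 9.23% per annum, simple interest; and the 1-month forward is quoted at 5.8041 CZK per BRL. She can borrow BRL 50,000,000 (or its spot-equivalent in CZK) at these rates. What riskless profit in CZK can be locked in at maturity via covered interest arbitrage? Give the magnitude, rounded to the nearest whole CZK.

T = 1/12 years.
Keep in BRL, deliver into the forward: 50,000,000·1.00769166667·5.8041 = CZK 292,437,160.13.
Swap to CZK now, deposit: 50,000,000·5.6842·1.00351666667 = CZK 285,209,471.83.
The quoted forward overvalues BRL, so borrow CZK, buy BRL at spot, deposit the BRL at 9.23%, and sell the proceeds forward at 5.8041.
The gap between the two covered legs is CZK 7,227,688.

CZK 7,227,688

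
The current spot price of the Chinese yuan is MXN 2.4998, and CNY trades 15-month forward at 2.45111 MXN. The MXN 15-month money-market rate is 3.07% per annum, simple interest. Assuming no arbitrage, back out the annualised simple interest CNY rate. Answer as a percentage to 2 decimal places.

T = 15/12 years.
By CIP, F/S equals the MXN-to-CNY growth ratio: 2.45111/2.4998 = 0.9805224.
The MXN side grows by 1 + 0.0307×15/12 = 1.038375.
So the CNY growth factor = 1.0590018.
r = (1.0590018 − 1)/(15/12) = 0.047201 → 4.72%.

4.72%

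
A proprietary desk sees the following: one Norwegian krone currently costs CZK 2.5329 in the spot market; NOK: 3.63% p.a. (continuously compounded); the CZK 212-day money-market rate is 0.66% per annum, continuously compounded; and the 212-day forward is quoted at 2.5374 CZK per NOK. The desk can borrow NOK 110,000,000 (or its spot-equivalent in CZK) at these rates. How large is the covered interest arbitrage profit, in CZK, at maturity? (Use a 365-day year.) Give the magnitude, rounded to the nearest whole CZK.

T = 212/365 years.
Route A — deposit NOK, sell forward: 110,000,000 × 1.02130767001 × 2.5374 = CZK 285,061,269.01.
Route B — convert at spot, deposit CZK: 110,000,000 × 2.5329 × 1.00384078163 = CZK 279,689,114.74.
The quoted forward overvalues NOK, so borrow CZK, buy NOK at spot, deposit the NOK at 3.63%, and sell the proceeds forward at 2.5374.
Arbitrage profit = |285,061,269.01 − 279,689,114.74| = CZK 5,372,154.

CZK 5,372,154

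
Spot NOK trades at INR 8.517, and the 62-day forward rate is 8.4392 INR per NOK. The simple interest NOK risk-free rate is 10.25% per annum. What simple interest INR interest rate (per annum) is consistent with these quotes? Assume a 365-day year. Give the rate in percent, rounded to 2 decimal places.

T = 62/365 years.
CIP gives F = S · g_INR/g_NOK, so g_INR/g_NOK = 8.4392/8.517 = 0.9908653.
NOK growth factor: 1 + 0.1025×62/365 = 1.017411.
That pins the INR growth at 1.0081173.
r = (1.0081173 − 1)/(62/365) = 0.047787 → 4.78%.

4.78%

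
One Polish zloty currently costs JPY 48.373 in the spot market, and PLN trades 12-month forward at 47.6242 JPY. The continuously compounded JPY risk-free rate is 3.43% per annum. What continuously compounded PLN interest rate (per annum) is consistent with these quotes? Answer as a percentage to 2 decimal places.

4.99%

T = 1 year.
F/S = 47.6242/48.373 = 0.9845203 = (growth of JPY) / (growth of PLN).
The JPY side grows by e^(0.0343×1) = 1.034895.
So the PLN growth factor = 1.0511667.
r = ln(1.0511667)/1 = 0.049901 → 4.99%.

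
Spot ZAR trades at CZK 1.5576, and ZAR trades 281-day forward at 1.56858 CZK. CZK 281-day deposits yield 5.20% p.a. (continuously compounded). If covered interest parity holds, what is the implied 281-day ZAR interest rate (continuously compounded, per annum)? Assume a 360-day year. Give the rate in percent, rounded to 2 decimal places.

4.30%

T = 281/360 years.
By CIP, F/S equals the CZK-to-ZAR growth ratio: 1.56858/1.5576 = 1.0070493.
The CZK side grows by e^(0.0520×281/360) = 1.0414239.
So the ZAR growth factor = 1.034134.
r = ln(1.034134)/(281/360) = 0.043001 → 4.30%.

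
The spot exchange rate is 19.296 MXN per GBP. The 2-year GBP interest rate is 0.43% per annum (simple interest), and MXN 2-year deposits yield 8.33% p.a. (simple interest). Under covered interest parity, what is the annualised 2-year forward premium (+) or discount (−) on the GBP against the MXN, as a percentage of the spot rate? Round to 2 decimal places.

+7.83%

T = 2 years.
CIP forward (MXN per GBP) = 19.296 × 1.166600/1.008600 = 22.318772.
(F − S)/S ÷ T = (22.318772 − 19.296)/19.296/2 = 0.078326 → 7.83%.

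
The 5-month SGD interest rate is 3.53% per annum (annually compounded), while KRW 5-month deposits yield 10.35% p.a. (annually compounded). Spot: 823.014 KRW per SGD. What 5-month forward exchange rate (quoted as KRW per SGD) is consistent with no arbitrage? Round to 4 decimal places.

845.1843

T = 5/12 years.
KRW accumulates by (1 + 0.1035)^(5/12) = 1.04188985.
Growth of 1 SGD over T: (1 + 0.0353)^(5/12) = 1.014559657.
So F = 823.014 × 1.04188985 / 1.014559657 = 845.184339 (KRW/SGD).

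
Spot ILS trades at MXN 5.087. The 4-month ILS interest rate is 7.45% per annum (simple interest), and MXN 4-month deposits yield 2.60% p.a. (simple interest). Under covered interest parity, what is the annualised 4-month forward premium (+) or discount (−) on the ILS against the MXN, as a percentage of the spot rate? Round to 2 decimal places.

T = 4/12 years.
No-arbitrage forward: 5.087 × 1.0086667 / 1.0248333 = 5.006753 MXN/ILS.
Annualised premium = (F − S)/S × (1/T) = (5.006753 − 5.087)/5.087 ÷ (4/12) = -4.73%.

-4.73%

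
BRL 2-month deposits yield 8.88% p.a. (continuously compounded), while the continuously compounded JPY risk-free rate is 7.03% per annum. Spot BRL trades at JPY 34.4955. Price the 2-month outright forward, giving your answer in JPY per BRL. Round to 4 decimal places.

T = 2/12 years.
JPY growth factor: e^(0.0703×2/12) = 1.01178558.
BRL accumulates by e^(0.0888×2/12) = 1.01491006.
So F = 34.4955 × 1.01178558 / 1.01491006 = 34.389303 (JPY/BRL).

34.3893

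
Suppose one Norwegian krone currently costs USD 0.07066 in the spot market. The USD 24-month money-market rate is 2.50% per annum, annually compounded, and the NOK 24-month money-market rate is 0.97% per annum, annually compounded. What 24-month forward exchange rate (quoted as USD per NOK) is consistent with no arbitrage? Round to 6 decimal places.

0.072818

T = 2 years.
USD accumulates by (1 + 0.0250)^2 = 1.050625.
NOK accumulates by (1 + 0.0097)^2 = 1.0194941.
CIP: F = S · (grow USD)/(grow NOK) = 0.07066 × 1.050625/1.0194941 = 0.07281765 USD per NOK.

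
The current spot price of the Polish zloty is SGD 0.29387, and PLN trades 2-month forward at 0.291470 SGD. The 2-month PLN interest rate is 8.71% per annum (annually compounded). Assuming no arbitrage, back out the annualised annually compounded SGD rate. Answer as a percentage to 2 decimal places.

T = 2/12 years.
F/S = 0.29147/0.29387 = 0.9918331 = (growth of SGD) / (growth of PLN).
The PLN side grows by (1 + 0.0871)^(2/12) = 1.0140163.
So the SGD growth factor = 1.0057349.
r = 1.0057349^(12/2) − 1 = 0.034907 → 3.49%.

3.49%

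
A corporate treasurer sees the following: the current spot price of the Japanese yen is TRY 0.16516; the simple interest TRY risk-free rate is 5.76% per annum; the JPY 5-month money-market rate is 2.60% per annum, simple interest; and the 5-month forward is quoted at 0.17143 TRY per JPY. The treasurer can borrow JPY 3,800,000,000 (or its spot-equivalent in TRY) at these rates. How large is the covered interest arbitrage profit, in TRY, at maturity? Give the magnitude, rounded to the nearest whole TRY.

TRY 15,820,610

T = 5/12 years.
Invest the JPY and cover forward: 3,800,000,000 × 1.01083333333 × 0.17143 = TRY 658,491,201.66.
Convert at spot and invest in TRY: 3,800,000,000 × 0.16516 × 1.024000 = TRY 642,670,592.00.
The quoted forward overvalues JPY, so borrow TRY, buy JPY at spot, deposit the JPY at 2.60%, and sell the proceeds forward at 0.17143.
Profit = 658,491,201.66 − 642,670,592.00 = TRY 15,820,610.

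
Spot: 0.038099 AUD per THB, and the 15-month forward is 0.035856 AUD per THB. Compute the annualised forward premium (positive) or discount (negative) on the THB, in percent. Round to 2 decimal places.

T = 15/12 years.
Period premium: (0.035856 − 0.038099)/0.038099 = -0.0588729.
Per annum: -0.0588729 / (15/12) = -0.047098 = -4.71%.

-4.71%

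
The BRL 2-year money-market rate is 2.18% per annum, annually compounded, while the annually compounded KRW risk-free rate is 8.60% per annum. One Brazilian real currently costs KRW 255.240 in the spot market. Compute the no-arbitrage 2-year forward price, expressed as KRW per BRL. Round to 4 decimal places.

288.3212

T = 2 years.
Growth of 1 KRW over T: (1 + 0.0860)^2 = 1.179396.
BRL growth factor: (1 + 0.0218)^2 = 1.04407524.
CIP: F = S · (grow KRW)/(grow BRL) = 255.24 × 1.179396/1.04407524 = 288.321209 KRW per BRL.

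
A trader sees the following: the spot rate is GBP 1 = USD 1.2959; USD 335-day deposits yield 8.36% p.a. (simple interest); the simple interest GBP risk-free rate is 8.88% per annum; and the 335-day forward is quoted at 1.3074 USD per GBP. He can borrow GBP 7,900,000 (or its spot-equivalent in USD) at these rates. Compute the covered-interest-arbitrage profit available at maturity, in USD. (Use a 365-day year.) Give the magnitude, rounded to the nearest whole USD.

USD 147,114

T = 335/365 years.
Invest the GBP and cover forward: 7,900,000 × 1.0815013699 × 1.3074 = USD 11,170,243.64.
Convert at spot and invest in USD: 7,900,000 × 1.2959 × 1.0767287671 = USD 11,023,129.19.
The quoted forward overvalues GBP, so borrow USD, buy GBP at spot, deposit the GBP at 8.88%, and sell the proceeds forward at 1.3074.
Arbitrage profit = |11,170,243.64 − 11,023,129.19| = USD 147,114.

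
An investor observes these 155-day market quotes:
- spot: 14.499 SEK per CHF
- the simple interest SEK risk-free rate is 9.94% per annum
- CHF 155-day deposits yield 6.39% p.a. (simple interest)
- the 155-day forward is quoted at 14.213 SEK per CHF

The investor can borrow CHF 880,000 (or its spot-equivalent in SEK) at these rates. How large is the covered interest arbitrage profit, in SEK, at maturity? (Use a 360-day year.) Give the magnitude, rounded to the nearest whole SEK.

T = 155/360 years.
Invest the CHF and cover forward: 880,000 × 1.0275125 × 14.213 = SEK 12,851,550.94.
Convert at spot and invest in SEK: 880,000 × 14.499 × 1.0427972222 = SEK 13,305,174.89.
The quoted forward undervalues CHF, so borrow CHF, convert to SEK at spot, deposit the SEK at 9.94%, and buy CHF forward at 14.213 to cover the loan.
The gap between the two covered legs is SEK 453,624.

SEK 453,624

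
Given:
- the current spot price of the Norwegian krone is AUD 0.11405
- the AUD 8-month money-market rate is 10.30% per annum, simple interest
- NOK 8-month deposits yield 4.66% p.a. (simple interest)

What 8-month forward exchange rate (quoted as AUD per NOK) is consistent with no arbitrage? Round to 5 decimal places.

0.11821

T = 8/12 years.
AUD growth factor: 1 + 0.1030×8/12 = 1.0686667.
NOK growth factor: 1 + 0.0466×8/12 = 1.0310667.
CIP: F = S · (grow AUD)/(grow NOK) = 0.11405 × 1.0686667/1.0310667 = 0.1182091 AUD per NOK.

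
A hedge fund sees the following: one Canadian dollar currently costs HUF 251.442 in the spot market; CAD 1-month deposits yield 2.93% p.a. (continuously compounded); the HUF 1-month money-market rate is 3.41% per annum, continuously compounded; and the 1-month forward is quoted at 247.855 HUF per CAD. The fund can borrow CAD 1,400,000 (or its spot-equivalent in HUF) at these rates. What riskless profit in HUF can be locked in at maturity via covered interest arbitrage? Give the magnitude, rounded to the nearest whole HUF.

HUF 5,175,257

T = 1/12 years.
Invest the CAD and cover forward: 1,400,000 × 1.00244464996 × 247.855 = HUF 347,845,286.20.
Convert at spot and invest in HUF: 1,400,000 × 251.442 × 1.00284570803 = HUF 353,020,542.73.
The quoted forward undervalues CAD, so borrow CAD, convert to HUF at spot, deposit the HUF at 3.41%, and buy CAD forward at 247.855 to cover the loan.
Profit = 353,020,542.73 − 347,845,286.20 = HUF 5,175,257.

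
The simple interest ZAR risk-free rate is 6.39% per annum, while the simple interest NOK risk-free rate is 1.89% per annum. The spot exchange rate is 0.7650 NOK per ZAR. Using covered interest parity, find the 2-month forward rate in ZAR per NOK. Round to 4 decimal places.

T = 2/12 years.
NOK growth factor: 1 + 0.0189×2/12 = 1.003150.
ZAR accumulates by 1 + 0.0639×2/12 = 1.010650.
So F = 0.765 × 1.003150 / 1.010650 = 0.7593230 (NOK/ZAR).
Quoted the other way: 1/0.7593230 = 1.3170 ZAR per NOK.

1.3170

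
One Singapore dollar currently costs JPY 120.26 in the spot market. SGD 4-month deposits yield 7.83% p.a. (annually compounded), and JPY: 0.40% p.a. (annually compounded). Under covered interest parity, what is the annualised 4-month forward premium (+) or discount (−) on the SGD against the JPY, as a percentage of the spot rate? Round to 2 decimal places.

T = 4/12 years.
CIP forward (JPY per SGD) = 120.26 × 1.0013316/1.025447 = 117.43185.
(F − S)/S ÷ T = (117.43185 − 120.26)/120.26/(4/12) = -0.070551 → -7.06%.

-7.06%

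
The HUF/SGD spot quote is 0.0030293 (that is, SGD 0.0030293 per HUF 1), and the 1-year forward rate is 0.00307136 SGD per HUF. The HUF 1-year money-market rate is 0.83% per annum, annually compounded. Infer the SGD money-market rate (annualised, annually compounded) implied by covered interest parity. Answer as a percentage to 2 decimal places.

2.23%

T = 1 year.
CIP gives F = S · g_SGD/g_HUF, so g_SGD/g_HUF = 0.00307136/0.0030293 = 1.0138844.
The HUF side grows by (1 + 0.0083)^1 = 1.008300.
Hence g_SGD = 1.0222996.
r = 1.0222996^(1/1) − 1 = 0.022300 → 2.23%.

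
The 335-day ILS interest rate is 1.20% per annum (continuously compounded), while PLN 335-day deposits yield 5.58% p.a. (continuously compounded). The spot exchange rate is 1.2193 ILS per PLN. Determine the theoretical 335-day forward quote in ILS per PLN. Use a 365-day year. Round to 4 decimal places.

1.1713

T = 335/365 years.
ILS accumulates by e^(0.0120×335/365) = 1.0110746.
Growth of 1 PLN over T: e^(0.0558×335/365) = 1.0525478.
So F = 1.2193 × 1.0110746 / 1.0525478 = 1.171256 (ILS/PLN).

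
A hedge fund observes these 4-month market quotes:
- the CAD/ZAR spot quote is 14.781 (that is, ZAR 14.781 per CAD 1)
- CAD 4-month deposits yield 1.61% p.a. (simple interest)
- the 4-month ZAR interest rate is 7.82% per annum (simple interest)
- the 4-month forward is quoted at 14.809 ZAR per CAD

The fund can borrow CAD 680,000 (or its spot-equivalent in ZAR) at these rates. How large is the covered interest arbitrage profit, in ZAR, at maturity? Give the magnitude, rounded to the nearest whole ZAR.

ZAR 188,915

T = 4/12 years.
Invest the CAD and cover forward: 680,000 × 1.0053666667 × 14.809 = ZAR 10,124,162.98.
Convert at spot and invest in ZAR: 680,000 × 14.781 × 1.0260666667 = ZAR 10,313,078.15.
The quoted forward undervalues CAD, so borrow CAD, convert to ZAR at spot, deposit the ZAR at 7.82%, and buy CAD forward at 14.809 to cover the loan.
The gap between the two covered legs is ZAR 188,915.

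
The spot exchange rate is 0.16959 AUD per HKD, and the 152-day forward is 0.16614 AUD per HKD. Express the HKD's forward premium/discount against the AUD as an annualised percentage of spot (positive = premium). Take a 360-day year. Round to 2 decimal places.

T = 152/360 years.
Period premium: (0.16614 − 0.16959)/0.16959 = -0.0203432.
Annualise by dividing by T: -0.0203432 / (152/360) = -0.048181 → -4.82%.

-4.82%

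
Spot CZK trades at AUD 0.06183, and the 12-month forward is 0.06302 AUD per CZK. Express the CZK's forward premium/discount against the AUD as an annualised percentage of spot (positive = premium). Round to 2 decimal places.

+1.92%

T = 1 year.
(F − S)/S = (0.06302 − 0.06183)/0.06183 = 0.0192463.
×(1/T) gives 1.92% p.a.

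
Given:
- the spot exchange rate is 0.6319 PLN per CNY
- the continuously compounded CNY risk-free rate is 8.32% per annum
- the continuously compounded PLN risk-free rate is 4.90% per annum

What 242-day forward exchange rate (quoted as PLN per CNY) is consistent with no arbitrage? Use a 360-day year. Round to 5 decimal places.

T = 242/360 years.
Growth of 1 PLN over T: e^(0.0490×242/360) = 1.0334874.
CNY accumulates by e^(0.0832×242/360) = 1.0575225.
CIP: F = S · (grow PLN)/(grow CNY) = 0.6319 × 1.0334874/1.0575225 = 0.6175383 PLN per CNY.

0.61754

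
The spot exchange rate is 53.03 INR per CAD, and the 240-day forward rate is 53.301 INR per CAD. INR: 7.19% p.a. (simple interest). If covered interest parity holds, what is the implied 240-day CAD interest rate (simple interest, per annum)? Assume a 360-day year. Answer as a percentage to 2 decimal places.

T = 240/360 years.
F/S = 53.301/53.03 = 1.0051103 = (growth of INR) / (growth of CAD).
The INR side grows by 1 + 0.0719×240/360 = 1.0479333.
Hence g_CAD = 1.0426053.
(1.0426053 − 1)/T = 0.063908, i.e. 6.39%.

6.39%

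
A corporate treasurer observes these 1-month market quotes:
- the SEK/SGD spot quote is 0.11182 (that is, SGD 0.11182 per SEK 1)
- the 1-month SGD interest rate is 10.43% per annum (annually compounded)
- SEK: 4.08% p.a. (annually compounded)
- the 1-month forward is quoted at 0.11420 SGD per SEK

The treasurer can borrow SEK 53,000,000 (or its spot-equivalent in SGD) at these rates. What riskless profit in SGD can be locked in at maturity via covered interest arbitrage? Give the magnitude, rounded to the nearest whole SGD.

T = 1/12 years.
Route A — deposit SEK, sell forward: 53,000,000 × 1.00333803 × 0.11420 = SGD 6,072,803.76.
Route B — convert at spot, deposit SGD: 53,000,000 × 0.11182 × 1.008301909 = SGD 5,975,660.93.
The quoted forward overvalues SEK, so borrow SGD, buy SEK at spot, deposit the SEK at 4.08%, and sell the proceeds forward at 0.11420.
Profit = 6,072,803.76 − 5,975,660.93 = SGD 97,143.

SGD 97,143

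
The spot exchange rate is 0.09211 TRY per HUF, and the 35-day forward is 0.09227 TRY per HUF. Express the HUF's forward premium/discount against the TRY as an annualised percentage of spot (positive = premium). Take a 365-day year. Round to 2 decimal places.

+1.81%

T = 35/365 years.
Period premium: (0.09227 − 0.09211)/0.09211 = 0.0017371.
Annualise by dividing by T: 0.0017371 / (35/365) = 0.018115 → 1.81%.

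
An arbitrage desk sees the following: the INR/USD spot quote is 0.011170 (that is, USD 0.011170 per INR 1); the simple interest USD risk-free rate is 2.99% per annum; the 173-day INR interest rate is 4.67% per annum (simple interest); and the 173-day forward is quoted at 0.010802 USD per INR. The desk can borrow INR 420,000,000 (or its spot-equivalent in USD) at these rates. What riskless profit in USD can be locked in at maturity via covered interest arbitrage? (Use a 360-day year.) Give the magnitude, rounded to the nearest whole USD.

T = 173/360 years.
Keep in INR, deliver into the forward: 420,000,000·1.022441944·0.010802 = USD 4,638,655.51.
Swap to USD now, deposit: 420,000,000·0.011170·1.014368611 = USD 4,758,808.90.
The quoted forward undervalues INR, so borrow INR, convert to USD at spot, deposit the USD at 2.99%, and buy INR forward at 0.010802 to cover the loan.
Profit = 4,758,808.90 − 4,638,655.51 = USD 120,153.

USD 120,153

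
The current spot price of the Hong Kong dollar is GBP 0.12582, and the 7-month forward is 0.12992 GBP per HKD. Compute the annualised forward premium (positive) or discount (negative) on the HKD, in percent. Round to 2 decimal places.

T = 7/12 years.
Period premium: (0.12992 − 0.12582)/0.12582 = 0.0325862.
Per annum: 0.0325862 / (7/12) = 0.055862 = 5.59%.

+5.59%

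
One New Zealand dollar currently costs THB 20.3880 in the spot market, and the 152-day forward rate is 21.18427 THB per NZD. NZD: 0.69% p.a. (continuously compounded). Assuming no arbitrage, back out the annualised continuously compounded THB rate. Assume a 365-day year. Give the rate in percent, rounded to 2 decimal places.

T = 152/365 years.
By CIP, F/S equals the THB-to-NZD growth ratio: 21.18427/20.388 = 1.0390558.
The NZD side grows by e^(0.0069×152/365) = 1.0028776.
So the THB growth factor = 1.0420458.
r = ln(1.0420458)/(152/365) = 0.098900 → 9.89%.

9.89%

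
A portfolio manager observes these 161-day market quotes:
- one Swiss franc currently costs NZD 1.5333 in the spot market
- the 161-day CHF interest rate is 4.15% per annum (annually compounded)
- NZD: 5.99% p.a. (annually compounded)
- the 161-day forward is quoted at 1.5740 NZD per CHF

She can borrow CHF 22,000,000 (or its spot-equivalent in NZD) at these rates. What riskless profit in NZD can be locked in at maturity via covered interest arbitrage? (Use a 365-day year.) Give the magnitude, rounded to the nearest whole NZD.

NZD 645,286

T = 161/365 years.
Route A — deposit CHF, sell forward: 22,000,000 × 1.0180976461 × 1.5740 = NZD 35,254,685.29.
Route B — convert at spot, deposit NZD: 22,000,000 × 1.5333 × 1.0259926276 = NZD 34,609,398.91.
The quoted forward overvalues CHF, so borrow NZD, buy CHF at spot, deposit the CHF at 4.15%, and sell the proceeds forward at 1.5740.
Arbitrage profit = |35,254,685.29 − 34,609,398.91| = NZD 645,286.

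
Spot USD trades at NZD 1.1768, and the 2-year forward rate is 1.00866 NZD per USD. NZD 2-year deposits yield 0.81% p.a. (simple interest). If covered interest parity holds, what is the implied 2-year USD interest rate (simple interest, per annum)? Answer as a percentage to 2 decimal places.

9.28%

T = 2 years.
By CIP, F/S equals the NZD-to-USD growth ratio: 1.00866/1.1768 = 0.8571210.
The NZD side grows by 1 + 0.0081×2 = 1.016200.
That pins the USD growth at 1.1855969.
(1.1855969 − 1)/T = 0.092798, i.e. 9.28%.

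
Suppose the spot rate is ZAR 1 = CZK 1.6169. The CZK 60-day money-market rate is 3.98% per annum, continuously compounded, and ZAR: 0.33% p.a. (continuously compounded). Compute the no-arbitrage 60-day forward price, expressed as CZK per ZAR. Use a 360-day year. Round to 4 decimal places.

1.6268

T = 60/360 years.
CZK accumulates by e^(0.0398×60/360) = 1.0066554.
Growth of 1 ZAR over T: e^(0.0033×60/360) = 1.0005502.
Forward (CZK per ZAR) = 1.6169 × 1.0066554 / 1.0005502 = 1.626766.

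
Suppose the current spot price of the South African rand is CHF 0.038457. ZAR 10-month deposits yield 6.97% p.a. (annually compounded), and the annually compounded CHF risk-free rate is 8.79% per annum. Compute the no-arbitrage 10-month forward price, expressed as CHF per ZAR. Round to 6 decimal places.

T = 10/12 years.
Growth of 1 CHF over T: (1 + 0.0879)^(10/12) = 1.072731.
ZAR accumulates by (1 + 0.0697)^(10/12) = 1.0577548.
So F = 0.038457 × 1.072731 / 1.0577548 = 0.03900149 (CHF/ZAR).

0.039001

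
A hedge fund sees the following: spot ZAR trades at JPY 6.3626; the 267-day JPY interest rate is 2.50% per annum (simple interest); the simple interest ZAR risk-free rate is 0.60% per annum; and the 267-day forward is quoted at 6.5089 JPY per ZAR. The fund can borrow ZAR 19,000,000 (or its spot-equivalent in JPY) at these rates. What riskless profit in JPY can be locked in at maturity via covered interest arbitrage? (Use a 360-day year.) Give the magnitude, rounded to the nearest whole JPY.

T = 267/360 years.
Route A — deposit ZAR, sell forward: 19,000,000 × 1.004450 × 6.5089 = JPY 124,219,427.50.
Route B — convert at spot, deposit JPY: 19,000,000 × 6.3626 × 1.01854166667 = JPY 123,130,890.96.
The quoted forward overvalues ZAR, so borrow JPY, buy ZAR at spot, deposit the ZAR at 0.60%, and sell the proceeds forward at 6.5089.
Profit = 124,219,427.50 − 123,130,890.96 = JPY 1,088,537.

JPY 1,088,537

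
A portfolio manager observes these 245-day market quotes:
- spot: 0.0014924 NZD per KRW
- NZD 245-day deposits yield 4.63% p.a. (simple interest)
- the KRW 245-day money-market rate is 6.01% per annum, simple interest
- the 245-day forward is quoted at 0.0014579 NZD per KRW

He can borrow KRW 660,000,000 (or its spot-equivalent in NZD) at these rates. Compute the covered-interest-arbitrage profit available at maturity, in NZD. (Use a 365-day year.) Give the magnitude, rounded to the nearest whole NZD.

NZD 14,565

T = 245/365 years.
Invest the KRW and cover forward: 660,000,000 × 1.0403411 × 0.0014579 = NZD 1,001,030.77.
Convert at spot and invest in NZD: 660,000,000 × 0.0014924 × 1.03107808 = NZD 1,015,595.41.
The quoted forward undervalues KRW, so borrow KRW, convert to NZD at spot, deposit the NZD at 4.63%, and buy KRW forward at 0.0014579 to cover the loan.
Profit = 1,015,595.41 − 1,001,030.77 = NZD 14,565.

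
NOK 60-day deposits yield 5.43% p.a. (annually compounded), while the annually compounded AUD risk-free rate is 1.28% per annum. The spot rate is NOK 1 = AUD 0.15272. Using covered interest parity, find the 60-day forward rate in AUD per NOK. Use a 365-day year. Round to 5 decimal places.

T = 60/365 years.
AUD accumulates by (1 + 0.0128)^(60/365) = 1.0020929.
NOK accumulates by (1 + 0.0543)^(60/365) = 1.008730.
CIP: F = S · (grow AUD)/(grow NOK) = 0.15272 × 1.0020929/1.008730 = 0.1517152 AUD per NOK.

0.15172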